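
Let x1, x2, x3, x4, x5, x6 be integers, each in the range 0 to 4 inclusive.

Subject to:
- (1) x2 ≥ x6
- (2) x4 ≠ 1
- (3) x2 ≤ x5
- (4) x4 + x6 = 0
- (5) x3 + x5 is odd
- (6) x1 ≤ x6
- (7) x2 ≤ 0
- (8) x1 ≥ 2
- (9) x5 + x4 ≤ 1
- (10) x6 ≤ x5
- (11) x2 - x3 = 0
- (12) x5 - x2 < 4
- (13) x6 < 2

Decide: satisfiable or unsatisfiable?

From constraints 6 and 8: x6 ≥ x1 and x1 ≥ 2, so x6 ≥ 2. From constraints 1 and 7: x6 ≤ x2 and x2 ≤ 0, so x6 ≤ 0. But 0 < 2, so no value of x6 works.

Unsatisfiable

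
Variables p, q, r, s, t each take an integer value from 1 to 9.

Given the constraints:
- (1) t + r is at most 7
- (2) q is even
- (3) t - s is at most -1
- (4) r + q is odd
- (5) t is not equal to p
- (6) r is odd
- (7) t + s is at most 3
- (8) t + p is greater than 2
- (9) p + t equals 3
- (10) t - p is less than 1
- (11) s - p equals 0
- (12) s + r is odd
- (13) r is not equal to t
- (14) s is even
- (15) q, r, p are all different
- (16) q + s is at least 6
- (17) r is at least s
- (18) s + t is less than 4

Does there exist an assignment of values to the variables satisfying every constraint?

One satisfying assignment is p = 2, q = 6, r = 3, s = 2, t = 1.
For the less obvious constraints — constraint 1: t + r = 4; constraint 3: t - s = -1 — and the others hold by inspection.

Satisfiable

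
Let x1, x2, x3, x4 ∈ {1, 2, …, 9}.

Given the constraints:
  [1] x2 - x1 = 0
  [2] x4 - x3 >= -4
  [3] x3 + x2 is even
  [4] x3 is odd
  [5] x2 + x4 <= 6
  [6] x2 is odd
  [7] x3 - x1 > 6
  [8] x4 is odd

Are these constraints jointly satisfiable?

The assignment x1 = 1, x2 = 1, x3 = 9, x4 = 5 works:
  constraint 1 holds since x2 - x1 = 0.
  constraint 2 holds since x4 - x3 = -4.
  constraint 5 holds since x2 + x4 = 6.
The rest check out directly.

Satisfiable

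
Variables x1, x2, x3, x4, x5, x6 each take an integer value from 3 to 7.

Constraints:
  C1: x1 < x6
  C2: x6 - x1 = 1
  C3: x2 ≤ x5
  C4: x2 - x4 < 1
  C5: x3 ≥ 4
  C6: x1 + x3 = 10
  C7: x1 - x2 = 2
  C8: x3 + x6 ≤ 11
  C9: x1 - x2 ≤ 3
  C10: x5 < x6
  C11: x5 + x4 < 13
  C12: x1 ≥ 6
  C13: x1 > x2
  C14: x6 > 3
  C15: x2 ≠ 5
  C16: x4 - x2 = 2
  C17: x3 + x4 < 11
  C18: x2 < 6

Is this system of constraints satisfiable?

Satisfiable

The assignment x1 = 6, x2 = 4, x3 = 4, x4 = 6, x5 = 4, x6 = 7 works:
  constraint 2 holds since x6 - x1 = 1.
  constraint 4 holds since x2 - x4 = -2.
The rest check out directly.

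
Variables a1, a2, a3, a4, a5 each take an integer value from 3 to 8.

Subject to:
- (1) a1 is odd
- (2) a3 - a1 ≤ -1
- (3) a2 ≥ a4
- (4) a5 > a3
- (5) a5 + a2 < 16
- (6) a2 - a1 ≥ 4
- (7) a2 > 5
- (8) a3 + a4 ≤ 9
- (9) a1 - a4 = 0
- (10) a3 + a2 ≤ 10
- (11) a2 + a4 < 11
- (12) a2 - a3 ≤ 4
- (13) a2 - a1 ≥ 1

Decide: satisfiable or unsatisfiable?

Constraints 2, 6, and 12 give a3 − a2 ≥ -4, a2 − a1 ≥ 4, a1 − a3 ≥ 1.
Adding all 3 inequalities: the left sides telescope to 0, and the right sides sum to (-4) + 4 + 1 = 1. So 0 ≥ 1, which is false.

Unsatisfiable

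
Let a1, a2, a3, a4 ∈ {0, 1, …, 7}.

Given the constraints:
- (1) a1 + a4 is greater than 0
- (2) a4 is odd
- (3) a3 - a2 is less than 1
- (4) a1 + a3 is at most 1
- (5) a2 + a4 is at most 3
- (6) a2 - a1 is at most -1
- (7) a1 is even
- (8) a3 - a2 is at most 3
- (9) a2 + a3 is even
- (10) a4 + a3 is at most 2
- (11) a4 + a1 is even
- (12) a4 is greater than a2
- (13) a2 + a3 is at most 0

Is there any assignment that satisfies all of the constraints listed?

Constraint 2 makes a4 odd and constraint 7 makes a1 even, so a4 + a1 must be odd. Constraint 11 says a4 + a1 is even — contradiction.

Unsatisfiable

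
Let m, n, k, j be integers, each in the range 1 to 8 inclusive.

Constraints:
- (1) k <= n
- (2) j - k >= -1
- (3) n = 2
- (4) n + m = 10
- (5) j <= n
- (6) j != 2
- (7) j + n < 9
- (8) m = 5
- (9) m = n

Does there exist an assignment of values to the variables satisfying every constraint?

Unsatisfiable

Constraint 8 fixes m = 5 and constraint 3 fixes n = 2, but constraint 9 requires m = n. Since 5 ≠ 2, contradiction.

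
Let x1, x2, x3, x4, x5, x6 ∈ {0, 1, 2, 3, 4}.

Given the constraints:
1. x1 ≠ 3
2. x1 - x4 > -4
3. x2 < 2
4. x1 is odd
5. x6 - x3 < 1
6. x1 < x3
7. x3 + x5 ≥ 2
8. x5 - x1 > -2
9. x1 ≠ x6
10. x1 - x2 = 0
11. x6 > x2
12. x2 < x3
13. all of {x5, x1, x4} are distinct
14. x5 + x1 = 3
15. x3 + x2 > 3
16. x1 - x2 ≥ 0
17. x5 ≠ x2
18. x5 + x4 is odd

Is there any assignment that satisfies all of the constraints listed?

Satisfiable

Try x1 = 1, x2 = 1, x3 = 3, x4 = 3, x5 = 2, x6 = 2.
Check constraint 2: x1 - x4 = -2; constraint 5: x6 - x3 = -1. The remaining constraints are straightforward to verify.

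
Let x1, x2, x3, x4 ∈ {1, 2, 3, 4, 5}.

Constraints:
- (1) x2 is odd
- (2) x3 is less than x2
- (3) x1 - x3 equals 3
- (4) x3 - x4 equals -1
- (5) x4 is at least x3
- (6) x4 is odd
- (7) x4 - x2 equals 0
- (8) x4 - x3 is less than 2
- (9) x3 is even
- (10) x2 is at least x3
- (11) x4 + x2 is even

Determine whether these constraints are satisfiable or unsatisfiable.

The assignment x1 = 5, x2 = 3, x3 = 2, x4 = 3 works:
  constraint 3 holds since x1 - x3 = 3.
  constraint 4 holds since x3 - x4 = -1.
The rest check out directly.

Satisfiable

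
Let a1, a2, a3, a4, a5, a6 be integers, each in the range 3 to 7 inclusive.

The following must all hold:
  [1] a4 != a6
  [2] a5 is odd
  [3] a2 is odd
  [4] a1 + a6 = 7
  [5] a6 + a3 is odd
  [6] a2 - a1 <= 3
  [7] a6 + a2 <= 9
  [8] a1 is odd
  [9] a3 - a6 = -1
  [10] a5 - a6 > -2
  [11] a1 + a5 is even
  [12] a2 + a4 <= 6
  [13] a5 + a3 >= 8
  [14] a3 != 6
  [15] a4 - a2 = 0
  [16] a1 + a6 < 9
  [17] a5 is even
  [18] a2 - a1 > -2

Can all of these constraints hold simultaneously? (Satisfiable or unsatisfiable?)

Unsatisfiable

Constraint 8 makes a1 odd and constraint 17 makes a5 even, so a1 + a5 must be odd. Constraint 11 says a1 + a5 is even — contradiction.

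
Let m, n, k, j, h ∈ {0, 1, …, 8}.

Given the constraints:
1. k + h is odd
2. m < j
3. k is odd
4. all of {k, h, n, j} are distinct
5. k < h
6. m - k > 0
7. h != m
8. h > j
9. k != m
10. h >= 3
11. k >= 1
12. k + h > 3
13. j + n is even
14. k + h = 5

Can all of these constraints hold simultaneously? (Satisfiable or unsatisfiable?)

One satisfying assignment is m = 2, n = 7, k = 1, j = 3, h = 4.
For the less obvious constraints — constraint 6: m - k = 1; constraint 12: k + h = 5 — and the others hold by inspection.

Satisfiable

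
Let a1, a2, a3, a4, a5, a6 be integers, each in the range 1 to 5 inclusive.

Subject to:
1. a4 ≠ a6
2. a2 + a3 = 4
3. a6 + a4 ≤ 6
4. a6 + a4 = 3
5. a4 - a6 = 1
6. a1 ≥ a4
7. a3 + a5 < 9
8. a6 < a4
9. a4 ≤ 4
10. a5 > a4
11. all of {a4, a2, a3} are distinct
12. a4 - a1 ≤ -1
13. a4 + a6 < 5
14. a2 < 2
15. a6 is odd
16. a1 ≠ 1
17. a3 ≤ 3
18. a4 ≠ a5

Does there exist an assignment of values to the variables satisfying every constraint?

Satisfiable

Try a1 = 3, a2 = 1, a3 = 3, a4 = 2, a5 = 3, a6 = 1.
Check constraint 2: a2 + a3 = 4; constraint 3: a6 + a4 = 3; constraint 4: a6 + a4 = 3. The remaining constraints are straightforward to verify.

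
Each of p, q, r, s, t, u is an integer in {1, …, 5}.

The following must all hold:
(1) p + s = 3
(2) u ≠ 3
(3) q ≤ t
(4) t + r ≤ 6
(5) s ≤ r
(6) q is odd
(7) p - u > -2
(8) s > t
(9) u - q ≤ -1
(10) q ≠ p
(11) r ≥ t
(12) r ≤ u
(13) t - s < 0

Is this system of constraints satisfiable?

Constraints 3, 5, 9, 12, and 13 give r ≤ u, u < q, q ≤ t, t < s, s ≤ r. Chaining: r ≤ u < q ≤ t < s ≤ r, which forces r < r — impossible.

Unsatisfiable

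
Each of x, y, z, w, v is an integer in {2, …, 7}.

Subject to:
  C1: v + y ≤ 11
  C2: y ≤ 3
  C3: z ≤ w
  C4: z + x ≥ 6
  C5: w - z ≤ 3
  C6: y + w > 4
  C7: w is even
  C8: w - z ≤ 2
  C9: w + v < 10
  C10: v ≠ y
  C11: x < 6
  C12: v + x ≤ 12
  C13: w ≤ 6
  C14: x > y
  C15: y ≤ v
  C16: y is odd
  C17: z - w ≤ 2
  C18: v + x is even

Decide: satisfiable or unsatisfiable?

Satisfiable

Take x = 5, y = 3, z = 2, w = 2, v = 5. Then constraint 1: v + y = 8; constraint 4: z + x = 7; constraint 5: w - z = 0, and every other listed constraint is also met.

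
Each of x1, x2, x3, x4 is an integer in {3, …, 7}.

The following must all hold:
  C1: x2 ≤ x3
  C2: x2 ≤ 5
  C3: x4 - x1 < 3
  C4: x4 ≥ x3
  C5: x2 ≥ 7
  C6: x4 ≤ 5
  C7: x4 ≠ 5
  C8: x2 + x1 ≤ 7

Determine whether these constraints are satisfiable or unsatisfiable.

Unsatisfiable

From constraints 1 and 5: x3 ≥ x2 and x2 ≥ 7, so x3 ≥ 7. From constraints 4 and 6: x3 ≤ x4 and x4 ≤ 5, so x3 ≤ 5. But 5 < 7, so no value of x3 works.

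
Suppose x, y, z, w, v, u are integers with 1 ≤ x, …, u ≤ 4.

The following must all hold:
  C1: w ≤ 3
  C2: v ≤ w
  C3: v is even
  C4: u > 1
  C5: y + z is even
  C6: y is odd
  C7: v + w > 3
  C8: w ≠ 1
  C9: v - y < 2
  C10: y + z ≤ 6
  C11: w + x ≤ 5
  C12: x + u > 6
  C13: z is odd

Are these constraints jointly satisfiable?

The assignment x = 3, y = 1, z = 3, w = 2, v = 2, u = 4 works:
  constraint 7 holds since v + w = 4.
  constraint 9 holds since v - y = 1.
The rest check out directly.

Satisfiable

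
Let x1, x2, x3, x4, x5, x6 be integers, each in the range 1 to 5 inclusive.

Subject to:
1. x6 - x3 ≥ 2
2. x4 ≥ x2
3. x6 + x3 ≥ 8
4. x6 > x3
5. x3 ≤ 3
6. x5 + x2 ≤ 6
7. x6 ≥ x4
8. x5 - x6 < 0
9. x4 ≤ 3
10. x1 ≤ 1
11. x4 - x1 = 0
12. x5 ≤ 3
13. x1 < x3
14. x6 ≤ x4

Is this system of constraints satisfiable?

From constraints 9 and 14: x6 ≤ x4 ≤ 3. From constraint 5: x3 ≤ 3. Hence x6 + x3 ≤ 6. But constraint 3 requires x6 + x3 ≥ 8, and 8 > 6. Contradiction.

Unsatisfiable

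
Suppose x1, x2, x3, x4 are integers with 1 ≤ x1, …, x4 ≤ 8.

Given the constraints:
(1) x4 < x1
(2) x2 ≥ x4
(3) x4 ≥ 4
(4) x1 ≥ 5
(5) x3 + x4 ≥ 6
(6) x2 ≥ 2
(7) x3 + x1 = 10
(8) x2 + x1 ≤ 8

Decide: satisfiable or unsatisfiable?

Unsatisfiable

From constraints 2 and 3: x2 ≥ x4 ≥ 4. From constraint 4: x1 ≥ 5. Hence x2 + x1 ≥ 9. But constraint 8 requires x2 + x1 ≤ 8, and 8 < 9. Contradiction.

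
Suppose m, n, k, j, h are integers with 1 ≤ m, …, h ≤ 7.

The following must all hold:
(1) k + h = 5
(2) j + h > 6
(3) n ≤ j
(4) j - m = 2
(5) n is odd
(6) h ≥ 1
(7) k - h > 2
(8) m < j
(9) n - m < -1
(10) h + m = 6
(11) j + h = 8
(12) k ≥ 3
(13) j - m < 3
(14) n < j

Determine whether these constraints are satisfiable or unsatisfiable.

Satisfiable

Take m = 5, n = 3, k = 4, j = 7, h = 1. Then constraint 1: k + h = 5; constraint 2: j + h = 8; constraint 4: j - m = 2, and every other listed constraint is also met.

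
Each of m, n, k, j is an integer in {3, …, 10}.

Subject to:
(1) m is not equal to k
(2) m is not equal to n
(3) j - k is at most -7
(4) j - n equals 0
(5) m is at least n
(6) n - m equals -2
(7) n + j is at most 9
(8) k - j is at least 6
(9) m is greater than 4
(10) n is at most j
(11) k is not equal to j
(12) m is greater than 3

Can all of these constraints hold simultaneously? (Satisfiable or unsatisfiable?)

Satisfiable

Take m = 5, n = 3, k = 10, j = 3. Then constraint 3: j - k = -7; constraint 4: j - n = 0; constraint 6: n - m = -2, and every other listed constraint is also met.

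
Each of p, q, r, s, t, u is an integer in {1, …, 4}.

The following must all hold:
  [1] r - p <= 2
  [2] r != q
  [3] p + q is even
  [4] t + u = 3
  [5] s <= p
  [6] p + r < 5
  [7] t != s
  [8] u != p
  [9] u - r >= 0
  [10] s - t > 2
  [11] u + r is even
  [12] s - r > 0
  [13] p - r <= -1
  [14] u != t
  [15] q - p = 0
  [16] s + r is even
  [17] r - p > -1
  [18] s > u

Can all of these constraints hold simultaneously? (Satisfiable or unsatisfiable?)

Constraints 5, 9, 13, and 18 give u < s, s ≤ p, p < r, r ≤ u. Chaining: u < s ≤ p < r ≤ u, which forces u < u — impossible.

Unsatisfiable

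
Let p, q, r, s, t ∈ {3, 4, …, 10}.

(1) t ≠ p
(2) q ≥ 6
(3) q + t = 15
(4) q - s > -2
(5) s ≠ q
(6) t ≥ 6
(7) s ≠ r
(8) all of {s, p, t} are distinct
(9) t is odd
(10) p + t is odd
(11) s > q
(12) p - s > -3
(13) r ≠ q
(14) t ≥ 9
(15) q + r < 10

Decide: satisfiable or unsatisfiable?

One satisfying assignment is p = 6, q = 6, r = 3, s = 7, t = 9.
For the less obvious constraints — constraint 3: q + t = 15; constraint 4: q - s = -1; constraint 12: p - s = -1 — and the others hold by inspection.

Satisfiable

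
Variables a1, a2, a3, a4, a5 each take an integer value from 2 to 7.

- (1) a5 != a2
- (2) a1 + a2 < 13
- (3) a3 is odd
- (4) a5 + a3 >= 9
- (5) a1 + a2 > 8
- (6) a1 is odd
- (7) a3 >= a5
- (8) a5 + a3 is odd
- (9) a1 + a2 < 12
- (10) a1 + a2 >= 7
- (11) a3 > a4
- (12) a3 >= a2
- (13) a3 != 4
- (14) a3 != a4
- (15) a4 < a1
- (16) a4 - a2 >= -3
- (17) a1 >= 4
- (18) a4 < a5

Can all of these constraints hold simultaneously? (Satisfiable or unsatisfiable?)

Setting (a1, a2, a3, a4, a5) = (5, 5, 5, 2, 4) satisfies everything: constraint 2: a1 + a2 = 10; constraint 4: a5 + a3 = 9, and the others follow.

Satisfiable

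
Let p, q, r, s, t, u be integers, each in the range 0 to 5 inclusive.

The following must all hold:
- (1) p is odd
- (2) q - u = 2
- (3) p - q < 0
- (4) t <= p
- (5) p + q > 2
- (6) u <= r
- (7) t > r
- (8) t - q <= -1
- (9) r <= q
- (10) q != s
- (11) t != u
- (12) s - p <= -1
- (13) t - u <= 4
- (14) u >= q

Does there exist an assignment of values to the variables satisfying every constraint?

Constraints 3, 4, 6, 7, and 14 give p < q, q ≤ u, u ≤ r, r < t, t ≤ p. Chaining: p < q ≤ u ≤ r < t ≤ p, which forces p < p — impossible.

Unsatisfiable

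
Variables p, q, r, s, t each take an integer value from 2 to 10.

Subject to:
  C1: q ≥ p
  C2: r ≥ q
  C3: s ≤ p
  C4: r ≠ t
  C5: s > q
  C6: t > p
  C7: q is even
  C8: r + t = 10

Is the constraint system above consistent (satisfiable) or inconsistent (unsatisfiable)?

Constraints 1, 3, and 5 give s ≤ p, p ≤ q, q < s. Chaining: s ≤ p ≤ q < s, which forces s < s — impossible.

Unsatisfiable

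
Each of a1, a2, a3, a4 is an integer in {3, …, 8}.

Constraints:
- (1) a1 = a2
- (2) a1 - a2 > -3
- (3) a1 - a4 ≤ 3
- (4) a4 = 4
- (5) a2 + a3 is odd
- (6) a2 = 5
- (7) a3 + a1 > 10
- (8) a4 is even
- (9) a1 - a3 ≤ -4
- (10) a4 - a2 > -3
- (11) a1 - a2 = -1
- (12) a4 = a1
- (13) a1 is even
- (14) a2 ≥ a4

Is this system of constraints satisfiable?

Unsatisfiable

Constraint 4 fixes a4 = 4 and constraint 6 fixes a2 = 5. Constraints 1 and 12 give a4 = a1 = a2, so a4 = a2. But 4 ≠ 5 — contradiction.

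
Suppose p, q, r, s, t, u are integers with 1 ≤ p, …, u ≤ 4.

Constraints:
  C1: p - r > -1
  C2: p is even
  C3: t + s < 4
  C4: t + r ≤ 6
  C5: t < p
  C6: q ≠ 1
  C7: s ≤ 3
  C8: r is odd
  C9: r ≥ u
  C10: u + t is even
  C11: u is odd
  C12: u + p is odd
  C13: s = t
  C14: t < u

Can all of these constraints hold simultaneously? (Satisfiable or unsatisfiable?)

The assignment p = 4, q = 3, r = 3, s = 1, t = 1, u = 3 works:
  constraint 1 holds since p - r = 1.
  constraint 3 holds since t + s = 2.
  constraint 4 holds since t + r = 4.
The rest check out directly.

Satisfiable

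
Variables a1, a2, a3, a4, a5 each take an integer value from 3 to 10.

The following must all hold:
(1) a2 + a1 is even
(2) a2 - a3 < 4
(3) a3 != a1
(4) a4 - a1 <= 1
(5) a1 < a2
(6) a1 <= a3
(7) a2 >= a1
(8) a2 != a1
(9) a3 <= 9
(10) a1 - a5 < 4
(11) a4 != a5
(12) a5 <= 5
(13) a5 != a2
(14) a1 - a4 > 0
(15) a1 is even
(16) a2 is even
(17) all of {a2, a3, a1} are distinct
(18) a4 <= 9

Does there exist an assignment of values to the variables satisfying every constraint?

Satisfiable

Take a1 = 6, a2 = 10, a3 = 8, a4 = 5, a5 = 4. Then constraint 2: a2 - a3 = 2; constraint 4: a4 - a1 = -1, and every other listed constraint is also met.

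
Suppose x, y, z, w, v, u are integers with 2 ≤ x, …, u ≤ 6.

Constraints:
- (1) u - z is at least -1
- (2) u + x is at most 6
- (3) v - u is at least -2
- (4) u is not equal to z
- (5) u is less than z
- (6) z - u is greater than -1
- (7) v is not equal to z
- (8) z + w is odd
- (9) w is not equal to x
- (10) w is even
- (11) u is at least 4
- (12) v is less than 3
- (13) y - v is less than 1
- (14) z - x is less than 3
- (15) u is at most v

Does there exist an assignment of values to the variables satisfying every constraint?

Unsatisfiable

From constraints 11 and 15: v ≥ u and u ≥ 4, so v ≥ 4. From constraint 12: v ≤ 2. But 2 < 4, so no value of v works.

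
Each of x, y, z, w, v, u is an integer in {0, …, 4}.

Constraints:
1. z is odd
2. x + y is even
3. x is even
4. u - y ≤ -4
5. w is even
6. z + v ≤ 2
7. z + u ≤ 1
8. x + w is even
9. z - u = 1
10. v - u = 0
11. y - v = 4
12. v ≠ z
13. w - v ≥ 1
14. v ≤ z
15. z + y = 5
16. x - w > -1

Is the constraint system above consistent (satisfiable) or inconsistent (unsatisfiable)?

Satisfiable

Take x = 2, y = 4, z = 1, w = 2, v = 0, u = 0. Then constraint 4: u - y = -4; constraint 6: z + v = 1; constraint 7: z + u = 1, and every other listed constraint is also met.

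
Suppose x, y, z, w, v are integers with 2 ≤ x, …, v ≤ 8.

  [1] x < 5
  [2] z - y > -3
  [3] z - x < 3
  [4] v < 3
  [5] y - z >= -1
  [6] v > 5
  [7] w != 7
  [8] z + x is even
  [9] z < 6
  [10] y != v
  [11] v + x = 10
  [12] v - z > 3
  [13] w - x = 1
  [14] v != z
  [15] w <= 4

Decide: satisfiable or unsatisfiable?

From constraint 6: v ≥ 6. From constraint 4: v ≤ 2. But 2 < 6, so no value of v works.

Unsatisfiable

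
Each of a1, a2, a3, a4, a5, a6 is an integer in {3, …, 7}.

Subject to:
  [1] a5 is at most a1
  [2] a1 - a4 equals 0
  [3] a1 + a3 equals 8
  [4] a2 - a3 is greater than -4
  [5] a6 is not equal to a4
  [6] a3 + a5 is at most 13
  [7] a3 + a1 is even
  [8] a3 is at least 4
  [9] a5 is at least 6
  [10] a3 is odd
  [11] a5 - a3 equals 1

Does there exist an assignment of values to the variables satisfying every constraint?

From constraints 1 and 9: a1 ≥ a5 ≥ 6. From constraint 8: a3 ≥ 4. Hence a1 + a3 ≥ 10. But constraint 3 requires a1 + a3 = 8, and 8 < 10. Contradiction.

Unsatisfiable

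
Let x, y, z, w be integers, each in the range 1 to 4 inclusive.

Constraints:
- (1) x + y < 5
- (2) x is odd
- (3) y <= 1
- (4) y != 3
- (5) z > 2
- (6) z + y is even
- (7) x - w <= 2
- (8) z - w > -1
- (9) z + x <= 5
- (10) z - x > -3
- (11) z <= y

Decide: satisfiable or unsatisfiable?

Unsatisfiable

From constraint 5: z ≥ 3. From constraints 3 and 11: z ≤ y and y ≤ 1, so z ≤ 1. But 1 < 3, so no value of z works.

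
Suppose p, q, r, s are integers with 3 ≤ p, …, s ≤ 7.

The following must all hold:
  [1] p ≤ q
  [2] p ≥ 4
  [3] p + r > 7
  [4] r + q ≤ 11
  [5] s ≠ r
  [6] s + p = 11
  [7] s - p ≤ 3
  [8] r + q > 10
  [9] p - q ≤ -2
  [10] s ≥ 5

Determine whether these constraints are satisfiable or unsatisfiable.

Satisfiable

Setting (p, q, r, s) = (5, 7, 4, 6) satisfies everything: constraint 3: p + r = 9; constraint 4: r + q = 11; constraint 6: s + p = 11, and the others follow.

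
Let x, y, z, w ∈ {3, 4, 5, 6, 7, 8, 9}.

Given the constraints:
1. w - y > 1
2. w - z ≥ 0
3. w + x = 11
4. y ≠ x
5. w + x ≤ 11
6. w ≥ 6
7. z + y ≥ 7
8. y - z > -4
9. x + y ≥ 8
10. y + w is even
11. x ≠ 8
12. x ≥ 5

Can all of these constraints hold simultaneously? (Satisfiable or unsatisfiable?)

Satisfiable

Setting (x, y, z, w) = (5, 4, 6, 6) satisfies everything: constraint 1: w - y = 2; constraint 2: w - z = 0, and the others follow.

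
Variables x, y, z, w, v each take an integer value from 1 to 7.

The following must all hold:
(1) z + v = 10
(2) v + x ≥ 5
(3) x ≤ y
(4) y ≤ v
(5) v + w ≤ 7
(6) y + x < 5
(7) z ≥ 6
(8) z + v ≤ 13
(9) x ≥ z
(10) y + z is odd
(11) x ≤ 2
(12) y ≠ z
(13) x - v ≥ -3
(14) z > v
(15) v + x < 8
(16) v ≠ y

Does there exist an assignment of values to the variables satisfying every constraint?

From constraint 7: z ≥ 6. From constraints 9 and 11: z ≤ x and x ≤ 2, so z ≤ 2. But 2 < 6, so no value of z works.

Unsatisfiable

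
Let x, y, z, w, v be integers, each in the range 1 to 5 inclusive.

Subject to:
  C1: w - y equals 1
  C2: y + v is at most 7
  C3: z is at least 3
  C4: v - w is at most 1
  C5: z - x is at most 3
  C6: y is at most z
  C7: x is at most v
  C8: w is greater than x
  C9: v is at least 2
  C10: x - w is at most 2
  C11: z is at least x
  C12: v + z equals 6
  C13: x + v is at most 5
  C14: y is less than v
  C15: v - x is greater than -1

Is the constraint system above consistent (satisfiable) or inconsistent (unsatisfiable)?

One satisfying assignment is x = 2, y = 2, z = 3, w = 3, v = 3.
For the less obvious constraints — constraint 1: w - y = 1; constraint 2: y + v = 5 — and the others hold by inspection.

Satisfiable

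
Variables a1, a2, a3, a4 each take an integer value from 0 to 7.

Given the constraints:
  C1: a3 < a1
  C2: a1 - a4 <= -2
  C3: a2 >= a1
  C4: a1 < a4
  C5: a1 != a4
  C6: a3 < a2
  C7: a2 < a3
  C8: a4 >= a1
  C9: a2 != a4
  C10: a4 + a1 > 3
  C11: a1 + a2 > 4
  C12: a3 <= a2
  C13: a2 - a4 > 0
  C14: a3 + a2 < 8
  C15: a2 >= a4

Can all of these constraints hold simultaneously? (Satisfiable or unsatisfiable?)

Unsatisfiable

Constraints 1, 4, 7, and 13 give a4 < a2, a2 < a3, a3 < a1, a1 < a4. Chaining: a4 < a2 < a3 < a1 < a4, which forces a4 < a4 — impossible.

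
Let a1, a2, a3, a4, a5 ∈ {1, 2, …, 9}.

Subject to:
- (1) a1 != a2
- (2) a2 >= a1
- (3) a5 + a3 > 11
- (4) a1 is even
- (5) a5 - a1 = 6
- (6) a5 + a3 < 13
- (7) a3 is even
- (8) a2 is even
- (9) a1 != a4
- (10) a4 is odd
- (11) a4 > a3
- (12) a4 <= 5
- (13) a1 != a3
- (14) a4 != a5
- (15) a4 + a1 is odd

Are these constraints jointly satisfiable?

The assignment a1 = 2, a2 = 8, a3 = 4, a4 = 5, a5 = 8 works:
  constraint 3 holds since a5 + a3 = 12.
  constraint 5 holds since a5 - a1 = 6.
  constraint 6 holds since a5 + a3 = 12.
The rest check out directly.

Satisfiable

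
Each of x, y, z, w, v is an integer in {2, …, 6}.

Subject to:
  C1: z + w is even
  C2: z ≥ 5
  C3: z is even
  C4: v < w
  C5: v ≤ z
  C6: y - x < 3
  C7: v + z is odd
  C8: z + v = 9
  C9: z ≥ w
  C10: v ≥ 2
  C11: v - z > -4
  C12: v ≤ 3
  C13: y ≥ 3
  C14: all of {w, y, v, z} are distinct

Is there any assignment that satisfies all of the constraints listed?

One satisfying assignment is x = 4, y = 5, z = 6, w = 4, v = 3.
For the less obvious constraints — constraint 6: y - x = 1; constraint 8: z + v = 9 — and the others hold by inspection.

Satisfiable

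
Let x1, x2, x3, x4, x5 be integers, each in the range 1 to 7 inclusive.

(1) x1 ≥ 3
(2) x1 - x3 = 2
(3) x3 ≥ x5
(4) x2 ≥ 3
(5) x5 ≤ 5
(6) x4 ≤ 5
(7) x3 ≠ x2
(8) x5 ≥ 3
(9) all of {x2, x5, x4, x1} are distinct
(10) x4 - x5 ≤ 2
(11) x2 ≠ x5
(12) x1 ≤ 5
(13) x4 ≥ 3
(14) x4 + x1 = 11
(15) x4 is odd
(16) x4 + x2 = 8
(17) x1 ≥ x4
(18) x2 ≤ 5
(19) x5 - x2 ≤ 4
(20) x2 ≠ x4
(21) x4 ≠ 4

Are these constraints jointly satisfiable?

Unsatisfiable

Constraints 1, 4, 5, 6, 8, 12, 13, and 18 confine each of x2, x5, x4, x1 to the 3 values {3, …, 5}.
Constraint 9 requires all 4 of them to be distinct, but only 3 values are available — impossible by the pigeonhole principle.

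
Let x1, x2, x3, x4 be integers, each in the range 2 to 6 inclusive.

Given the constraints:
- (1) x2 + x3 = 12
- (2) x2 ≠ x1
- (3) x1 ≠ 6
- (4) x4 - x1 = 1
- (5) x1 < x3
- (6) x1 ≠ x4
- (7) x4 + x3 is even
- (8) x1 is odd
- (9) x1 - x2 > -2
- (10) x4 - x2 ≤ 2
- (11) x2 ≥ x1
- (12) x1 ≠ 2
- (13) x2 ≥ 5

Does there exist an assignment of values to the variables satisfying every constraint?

The assignment x1 = 5, x2 = 6, x3 = 6, x4 = 6 works:
  constraint 1 holds since x2 + x3 = 12.
  constraint 4 holds since x4 - x1 = 1.
  constraint 9 holds since x1 - x2 = -1.
The rest check out directly.

Satisfiable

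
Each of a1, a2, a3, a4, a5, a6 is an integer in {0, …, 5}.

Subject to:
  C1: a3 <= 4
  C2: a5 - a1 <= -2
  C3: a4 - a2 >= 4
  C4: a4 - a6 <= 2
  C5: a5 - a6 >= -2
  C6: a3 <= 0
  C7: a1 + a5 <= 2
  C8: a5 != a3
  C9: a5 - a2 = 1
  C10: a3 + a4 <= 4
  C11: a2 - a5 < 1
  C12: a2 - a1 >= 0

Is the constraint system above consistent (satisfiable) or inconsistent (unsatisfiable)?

Constraints 2, 3, 4, 5, and 12 give a6 − a4 ≥ -2, a4 − a2 ≥ 4, a2 − a1 ≥ 0, a1 − a5 ≥ 2, a5 − a6 ≥ -2.
Adding all 5 inequalities: the left sides telescope to 0, and the right sides sum to (-2) + 4 + 0 + 2 + (-2) = 2. So 0 ≥ 2, which is false.

Unsatisfiable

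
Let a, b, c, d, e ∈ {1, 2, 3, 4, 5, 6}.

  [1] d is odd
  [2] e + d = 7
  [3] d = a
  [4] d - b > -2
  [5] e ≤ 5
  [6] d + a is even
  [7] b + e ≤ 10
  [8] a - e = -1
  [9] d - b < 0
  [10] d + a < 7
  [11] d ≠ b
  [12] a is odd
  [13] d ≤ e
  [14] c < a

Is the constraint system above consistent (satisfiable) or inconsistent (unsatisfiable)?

Setting (a, b, c, d, e) = (3, 4, 1, 3, 4) satisfies everything: constraint 2: e + d = 7; constraint 4: d - b = -1; constraint 7: b + e = 8, and the others follow.

Satisfiable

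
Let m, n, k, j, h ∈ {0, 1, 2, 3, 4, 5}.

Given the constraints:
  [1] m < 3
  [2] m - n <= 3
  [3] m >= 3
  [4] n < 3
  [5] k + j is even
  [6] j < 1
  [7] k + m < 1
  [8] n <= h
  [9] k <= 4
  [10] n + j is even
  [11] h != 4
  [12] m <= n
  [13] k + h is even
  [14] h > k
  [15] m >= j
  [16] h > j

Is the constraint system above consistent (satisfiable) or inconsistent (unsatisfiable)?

From constraints 3 and 12: n ≥ m and m ≥ 3, so n ≥ 3. From constraint 4: n ≤ 2. But 2 < 3, so no value of n works.

Unsatisfiable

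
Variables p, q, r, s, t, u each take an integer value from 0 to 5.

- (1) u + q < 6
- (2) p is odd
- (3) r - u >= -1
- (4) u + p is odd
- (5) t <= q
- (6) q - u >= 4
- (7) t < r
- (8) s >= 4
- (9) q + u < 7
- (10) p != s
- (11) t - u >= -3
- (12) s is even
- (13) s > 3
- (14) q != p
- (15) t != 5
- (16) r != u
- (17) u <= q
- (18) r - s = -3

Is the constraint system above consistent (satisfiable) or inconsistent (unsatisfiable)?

One satisfying assignment is p = 5, q = 4, r = 1, s = 4, t = 0, u = 0.
For the less obvious constraints — constraint 1: u + q = 4; constraint 3: r - u = 1; constraint 6: q - u = 4 — and the others hold by inspection.

Satisfiable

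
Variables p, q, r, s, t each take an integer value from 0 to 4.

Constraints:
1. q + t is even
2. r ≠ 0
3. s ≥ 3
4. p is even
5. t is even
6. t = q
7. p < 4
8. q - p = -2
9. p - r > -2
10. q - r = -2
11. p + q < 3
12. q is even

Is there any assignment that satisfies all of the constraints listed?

Satisfiable

Setting (p, q, r, s, t) = (2, 0, 2, 3, 0) satisfies everything: constraint 8: q - p = -2; constraint 9: p - r = 0, and the others follow.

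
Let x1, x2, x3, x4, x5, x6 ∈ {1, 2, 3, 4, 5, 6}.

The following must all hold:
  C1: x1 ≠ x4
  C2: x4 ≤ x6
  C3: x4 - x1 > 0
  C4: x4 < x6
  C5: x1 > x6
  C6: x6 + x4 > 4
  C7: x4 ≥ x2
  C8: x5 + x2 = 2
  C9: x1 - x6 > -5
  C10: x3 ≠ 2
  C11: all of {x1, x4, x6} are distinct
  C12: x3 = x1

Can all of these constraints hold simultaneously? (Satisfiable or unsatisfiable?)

Unsatisfiable

Constraints 3, 4, and 5 give x6 < x1, x1 < x4, x4 < x6. Chaining: x6 < x1 < x4 < x6, which forces x6 < x6 — impossible.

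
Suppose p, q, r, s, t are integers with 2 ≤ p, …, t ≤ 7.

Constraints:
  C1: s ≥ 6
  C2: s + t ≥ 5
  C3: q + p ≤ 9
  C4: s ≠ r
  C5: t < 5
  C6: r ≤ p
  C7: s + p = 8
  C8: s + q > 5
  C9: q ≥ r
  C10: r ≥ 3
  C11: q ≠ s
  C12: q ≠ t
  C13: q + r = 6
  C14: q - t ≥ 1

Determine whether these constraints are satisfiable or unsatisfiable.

Unsatisfiable

From constraint 1: s ≥ 6. From constraints 6 and 10: p ≥ r ≥ 3. Hence s + p ≥ 9. But constraint 7 requires s + p = 8, and 8 < 9. Contradiction.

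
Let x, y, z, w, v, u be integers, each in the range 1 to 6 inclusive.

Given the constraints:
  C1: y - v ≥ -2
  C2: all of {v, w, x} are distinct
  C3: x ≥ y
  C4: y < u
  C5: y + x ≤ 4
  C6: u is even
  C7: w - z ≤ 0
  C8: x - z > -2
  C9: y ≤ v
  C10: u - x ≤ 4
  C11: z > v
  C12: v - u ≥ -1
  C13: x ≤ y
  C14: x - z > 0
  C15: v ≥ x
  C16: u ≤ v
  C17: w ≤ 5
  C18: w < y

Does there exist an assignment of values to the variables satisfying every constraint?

Constraints 4, 11, 13, 14, and 16 give v < z, z < x, x ≤ y, y < u, u ≤ v. Chaining: v < z < x ≤ y < u ≤ v, which forces v < v — impossible.

Unsatisfiable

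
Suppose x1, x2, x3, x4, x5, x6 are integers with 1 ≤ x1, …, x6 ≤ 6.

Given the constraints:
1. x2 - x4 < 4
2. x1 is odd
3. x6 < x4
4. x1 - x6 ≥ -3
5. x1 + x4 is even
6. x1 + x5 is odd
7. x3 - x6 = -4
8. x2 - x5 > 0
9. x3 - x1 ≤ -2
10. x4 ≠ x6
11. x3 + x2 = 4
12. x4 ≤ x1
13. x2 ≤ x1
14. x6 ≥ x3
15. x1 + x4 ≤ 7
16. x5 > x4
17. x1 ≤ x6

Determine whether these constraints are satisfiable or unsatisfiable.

Unsatisfiable

Constraints 3, 8, 13, 16, and 17 give x2 ≤ x1, x1 ≤ x6, x6 < x4, x4 < x5, x5 < x2. Chaining: x2 ≤ x1 ≤ x6 < x4 < x5 < x2, which forces x2 < x2 — impossible.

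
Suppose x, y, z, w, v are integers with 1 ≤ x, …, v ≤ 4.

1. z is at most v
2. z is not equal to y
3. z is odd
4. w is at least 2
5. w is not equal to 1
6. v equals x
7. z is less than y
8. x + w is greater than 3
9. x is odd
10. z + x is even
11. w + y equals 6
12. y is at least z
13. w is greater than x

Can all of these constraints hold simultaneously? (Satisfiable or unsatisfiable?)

Satisfiable

Try x = 1, y = 2, z = 1, w = 4, v = 1.
Check constraint 3: z = 1 is odd; constraint 8: x + w = 5; constraint 11: w + y = 6. The remaining constraints are straightforward to verify.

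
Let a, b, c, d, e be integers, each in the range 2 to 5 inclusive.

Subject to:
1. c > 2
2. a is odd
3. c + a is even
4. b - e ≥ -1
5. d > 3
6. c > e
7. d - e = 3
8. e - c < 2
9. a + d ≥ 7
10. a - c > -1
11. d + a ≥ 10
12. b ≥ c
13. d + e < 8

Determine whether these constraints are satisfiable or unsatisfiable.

Satisfiable

Setting (a, b, c, d, e) = (5, 3, 3, 5, 2) satisfies everything: constraint 4: b - e = 1; constraint 7: d - e = 3; constraint 8: e - c = -1, and the others follow.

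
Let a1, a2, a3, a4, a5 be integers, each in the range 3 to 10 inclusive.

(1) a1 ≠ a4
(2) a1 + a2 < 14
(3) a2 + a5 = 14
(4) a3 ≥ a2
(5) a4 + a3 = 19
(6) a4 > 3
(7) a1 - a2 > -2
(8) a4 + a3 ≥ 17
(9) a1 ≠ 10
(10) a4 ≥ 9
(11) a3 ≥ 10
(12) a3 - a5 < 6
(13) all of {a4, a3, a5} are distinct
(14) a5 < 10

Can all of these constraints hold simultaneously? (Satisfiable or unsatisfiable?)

One satisfying assignment is a1 = 6, a2 = 7, a3 = 10, a4 = 9, a5 = 7.
For the less obvious constraints — constraint 2: a1 + a2 = 13; constraint 3: a2 + a5 = 14 — and the others hold by inspection.

Satisfiable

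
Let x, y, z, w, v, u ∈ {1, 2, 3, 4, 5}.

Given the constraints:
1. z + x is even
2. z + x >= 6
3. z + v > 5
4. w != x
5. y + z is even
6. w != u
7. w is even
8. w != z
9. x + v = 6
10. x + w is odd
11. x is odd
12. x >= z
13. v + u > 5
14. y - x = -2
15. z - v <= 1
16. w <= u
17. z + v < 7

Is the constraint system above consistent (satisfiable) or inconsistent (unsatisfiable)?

Satisfiable

Take x = 3, y = 1, z = 3, w = 2, v = 3, u = 5. Then constraint 2: z + x = 6; constraint 3: z + v = 6; constraint 9: x + v = 6, and every other listed constraint is also met.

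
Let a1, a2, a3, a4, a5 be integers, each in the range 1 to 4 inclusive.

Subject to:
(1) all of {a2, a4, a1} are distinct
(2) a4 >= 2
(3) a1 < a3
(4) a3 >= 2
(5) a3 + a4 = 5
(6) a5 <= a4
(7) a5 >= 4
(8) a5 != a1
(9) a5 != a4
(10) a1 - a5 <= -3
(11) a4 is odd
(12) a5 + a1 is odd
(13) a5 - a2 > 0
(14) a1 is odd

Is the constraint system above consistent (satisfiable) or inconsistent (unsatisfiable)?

Unsatisfiable

From constraint 4: a3 ≥ 2. From constraints 6 and 7: a4 ≥ a5 ≥ 4. Hence a3 + a4 ≥ 6. But constraint 5 requires a3 + a4 = 5, and 5 < 6. Contradiction.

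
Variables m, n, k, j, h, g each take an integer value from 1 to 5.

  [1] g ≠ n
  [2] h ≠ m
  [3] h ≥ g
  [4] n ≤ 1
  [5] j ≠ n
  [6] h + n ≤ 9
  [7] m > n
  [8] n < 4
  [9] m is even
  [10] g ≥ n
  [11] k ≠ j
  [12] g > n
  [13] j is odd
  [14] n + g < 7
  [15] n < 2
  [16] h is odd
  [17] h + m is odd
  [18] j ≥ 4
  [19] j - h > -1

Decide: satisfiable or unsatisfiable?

Setting (m, n, k, j, h, g) = (4, 1, 3, 5, 5, 5) satisfies everything: constraint 6: h + n = 6; constraint 14: n + g = 6; constraint 19: j - h = 0, and the others follow.

Satisfiable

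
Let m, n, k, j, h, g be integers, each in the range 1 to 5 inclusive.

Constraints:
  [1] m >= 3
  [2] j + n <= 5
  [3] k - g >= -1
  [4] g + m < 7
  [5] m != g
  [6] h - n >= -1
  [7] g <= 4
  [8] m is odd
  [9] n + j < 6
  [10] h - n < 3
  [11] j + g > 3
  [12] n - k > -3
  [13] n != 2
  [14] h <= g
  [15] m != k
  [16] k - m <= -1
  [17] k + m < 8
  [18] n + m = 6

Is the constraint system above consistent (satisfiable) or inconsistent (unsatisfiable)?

Satisfiable

The assignment m = 5, n = 1, k = 1, j = 4, h = 1, g = 1 works:
  constraint 2 holds since j + n = 5.
  constraint 3 holds since k - g = 0.
The rest check out directly.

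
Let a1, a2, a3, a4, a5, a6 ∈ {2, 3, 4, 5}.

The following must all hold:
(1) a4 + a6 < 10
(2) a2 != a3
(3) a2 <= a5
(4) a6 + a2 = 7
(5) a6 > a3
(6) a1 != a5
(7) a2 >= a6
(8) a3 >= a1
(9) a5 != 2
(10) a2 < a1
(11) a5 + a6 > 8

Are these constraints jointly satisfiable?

Unsatisfiable

Constraints 5, 7, 8, and 10 give a6 ≤ a2, a2 < a1, a1 ≤ a3, a3 < a6. Chaining: a6 ≤ a2 < a1 ≤ a3 < a6, which forces a6 < a6 — impossible.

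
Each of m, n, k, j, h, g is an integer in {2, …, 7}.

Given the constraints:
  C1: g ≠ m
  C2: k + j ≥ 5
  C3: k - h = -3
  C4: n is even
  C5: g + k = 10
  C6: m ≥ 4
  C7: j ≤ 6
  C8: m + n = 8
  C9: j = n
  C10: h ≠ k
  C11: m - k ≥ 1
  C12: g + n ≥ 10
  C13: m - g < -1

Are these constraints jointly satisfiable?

Try m = 4, n = 4, k = 3, j = 4, h = 6, g = 7.
Check constraint 2: k + j = 7; constraint 3: k - h = -3; constraint 5: g + k = 10. The remaining constraints are straightforward to verify.

Satisfiable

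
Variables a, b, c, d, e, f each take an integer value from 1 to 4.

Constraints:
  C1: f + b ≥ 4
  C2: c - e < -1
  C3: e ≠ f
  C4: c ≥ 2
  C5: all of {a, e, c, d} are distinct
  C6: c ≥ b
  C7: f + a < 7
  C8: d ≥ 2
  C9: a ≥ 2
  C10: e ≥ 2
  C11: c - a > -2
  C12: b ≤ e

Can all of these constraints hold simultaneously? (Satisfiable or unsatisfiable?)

Unsatisfiable

Constraints 4, 8, 9, and 10 confine each of a, e, c, d to the 3 values {2, …, 4} (the domain already gives each ≤ 4).
Constraint 5 requires all 4 of them to be distinct, but only 3 values are available — impossible by the pigeonhole principle.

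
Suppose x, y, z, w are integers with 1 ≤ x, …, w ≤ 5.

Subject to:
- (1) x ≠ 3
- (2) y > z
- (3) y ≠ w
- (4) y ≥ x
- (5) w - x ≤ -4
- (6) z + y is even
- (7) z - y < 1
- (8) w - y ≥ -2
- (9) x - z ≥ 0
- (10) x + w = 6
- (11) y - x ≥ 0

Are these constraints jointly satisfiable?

Constraints 5, 8, and 11 give w − y ≥ -2, y − x ≥ 0, x − w ≥ 4.
Adding all 3 inequalities: the left sides telescope to 0, and the right sides sum to (-2) + 0 + 4 = 2. So 0 ≥ 2, which is false.

Unsatisfiable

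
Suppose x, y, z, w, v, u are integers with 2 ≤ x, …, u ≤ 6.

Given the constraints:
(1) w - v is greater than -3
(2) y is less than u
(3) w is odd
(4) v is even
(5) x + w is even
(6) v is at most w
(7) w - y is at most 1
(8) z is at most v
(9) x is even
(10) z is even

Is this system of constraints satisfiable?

Constraint 9 makes x even and constraint 3 makes w odd, so x + w must be odd. Constraint 5 says x + w is even — contradiction.

Unsatisfiable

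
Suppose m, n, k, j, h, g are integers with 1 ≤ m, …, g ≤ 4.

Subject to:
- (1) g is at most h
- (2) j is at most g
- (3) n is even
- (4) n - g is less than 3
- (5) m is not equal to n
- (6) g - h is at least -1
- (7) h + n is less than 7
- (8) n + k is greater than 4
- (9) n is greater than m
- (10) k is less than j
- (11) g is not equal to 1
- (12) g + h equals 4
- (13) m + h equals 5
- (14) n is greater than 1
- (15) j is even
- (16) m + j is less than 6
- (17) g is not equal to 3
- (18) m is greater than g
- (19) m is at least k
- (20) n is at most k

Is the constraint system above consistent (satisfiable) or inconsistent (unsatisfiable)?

Unsatisfiable

Constraints 2, 9, 10, 18, and 20 give j ≤ g, g < m, m < n, n ≤ k, k < j. Chaining: j ≤ g < m < n ≤ k < j, which forces j < j — impossible.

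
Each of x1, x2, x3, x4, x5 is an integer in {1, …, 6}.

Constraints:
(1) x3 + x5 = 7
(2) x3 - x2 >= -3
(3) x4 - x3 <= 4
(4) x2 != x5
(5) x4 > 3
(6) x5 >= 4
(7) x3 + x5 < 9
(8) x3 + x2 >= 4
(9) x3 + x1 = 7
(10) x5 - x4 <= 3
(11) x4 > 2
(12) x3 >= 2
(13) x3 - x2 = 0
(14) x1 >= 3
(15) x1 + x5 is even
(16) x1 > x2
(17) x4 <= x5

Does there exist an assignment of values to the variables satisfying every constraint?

The assignment x1 = 5, x2 = 2, x3 = 2, x4 = 5, x5 = 5 works:
  constraint 1 holds since x3 + x5 = 7.
  constraint 2 holds since x3 - x2 = 0.
The rest check out directly.

Satisfiable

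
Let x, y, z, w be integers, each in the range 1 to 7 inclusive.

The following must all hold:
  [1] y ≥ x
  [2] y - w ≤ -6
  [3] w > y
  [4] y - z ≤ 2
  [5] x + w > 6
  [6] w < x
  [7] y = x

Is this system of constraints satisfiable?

Unsatisfiable

Constraints 1, 3, and 6 give w < x, x ≤ y, y < w. Chaining: w < x ≤ y < w, which forces w < w — impossible.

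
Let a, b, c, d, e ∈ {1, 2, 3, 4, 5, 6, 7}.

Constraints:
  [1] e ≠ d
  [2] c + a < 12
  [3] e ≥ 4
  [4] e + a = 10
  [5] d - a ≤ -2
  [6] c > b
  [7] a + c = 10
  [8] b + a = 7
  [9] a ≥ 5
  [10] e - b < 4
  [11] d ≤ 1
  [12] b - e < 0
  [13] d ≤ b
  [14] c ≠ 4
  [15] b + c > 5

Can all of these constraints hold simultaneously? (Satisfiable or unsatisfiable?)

One satisfying assignment is a = 5, b = 2, c = 5, d = 1, e = 5.
For the less obvious constraints — constraint 2: c + a = 10; constraint 4: e + a = 10; constraint 5: d - a = -4 — and the others hold by inspection.

Satisfiable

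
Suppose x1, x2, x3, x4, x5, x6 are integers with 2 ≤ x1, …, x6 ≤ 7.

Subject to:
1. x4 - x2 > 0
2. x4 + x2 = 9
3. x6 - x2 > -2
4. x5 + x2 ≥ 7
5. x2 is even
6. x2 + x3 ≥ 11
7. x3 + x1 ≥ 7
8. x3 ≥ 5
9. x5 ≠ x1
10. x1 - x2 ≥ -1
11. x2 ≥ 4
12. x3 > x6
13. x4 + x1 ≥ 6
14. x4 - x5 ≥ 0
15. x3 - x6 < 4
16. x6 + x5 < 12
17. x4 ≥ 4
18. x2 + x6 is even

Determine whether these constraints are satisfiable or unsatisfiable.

Satisfiable

One satisfying assignment is x1 = 3, x2 = 4, x3 = 7, x4 = 5, x5 = 5, x6 = 4.
For the less obvious constraints — constraint 1: x4 - x2 = 1; constraint 2: x4 + x2 = 9 — and the others hold by inspection.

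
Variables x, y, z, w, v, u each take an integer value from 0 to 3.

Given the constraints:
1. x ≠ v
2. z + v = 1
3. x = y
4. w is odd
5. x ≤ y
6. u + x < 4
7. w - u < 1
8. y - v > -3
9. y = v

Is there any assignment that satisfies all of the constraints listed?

Unsatisfiable

From constraints 3 and 9, x = y = v, so x = v. But constraint 1 says x ≠ v. Contradiction.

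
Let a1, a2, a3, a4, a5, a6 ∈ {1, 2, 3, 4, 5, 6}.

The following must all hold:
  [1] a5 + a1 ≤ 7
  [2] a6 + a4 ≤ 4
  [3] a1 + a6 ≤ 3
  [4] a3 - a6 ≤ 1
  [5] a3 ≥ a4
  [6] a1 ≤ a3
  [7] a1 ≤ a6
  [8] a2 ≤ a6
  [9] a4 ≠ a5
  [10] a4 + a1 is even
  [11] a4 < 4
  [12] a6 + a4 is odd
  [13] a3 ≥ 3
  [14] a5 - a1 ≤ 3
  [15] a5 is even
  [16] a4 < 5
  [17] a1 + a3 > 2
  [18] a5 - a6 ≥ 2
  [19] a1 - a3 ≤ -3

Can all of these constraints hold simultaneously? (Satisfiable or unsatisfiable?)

Constraints 4, 14, 18, and 19 give a1 − a5 ≥ -3, a5 − a6 ≥ 2, a6 − a3 ≥ -1, a3 − a1 ≥ 3.
Adding all 4 inequalities: the left sides telescope to 0, and the right sides sum to (-3) + 2 + (-1) + 3 = 1. So 0 ≥ 1, which is false.

Unsatisfiable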